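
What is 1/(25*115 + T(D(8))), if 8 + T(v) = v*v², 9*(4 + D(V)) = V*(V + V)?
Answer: 729/2868731 ≈ 0.00025412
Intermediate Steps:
D(V) = -4 + 2*V²/9 (D(V) = -4 + (V*(V + V))/9 = -4 + (V*(2*V))/9 = -4 + (2*V²)/9 = -4 + 2*V²/9)
T(v) = -8 + v³ (T(v) = -8 + v*v² = -8 + v³)
1/(25*115 + T(D(8))) = 1/(25*115 + (-8 + (-4 + (2/9)*8²)³)) = 1/(2875 + (-8 + (-4 + (2/9)*64)³)) = 1/(2875 + (-8 + (-4 + 128/9)³)) = 1/(2875 + (-8 + (92/9)³)) = 1/(2875 + (-8 + 778688/729)) = 1/(2875 + 772856/729) = 1/(2868731/729) = 729/2868731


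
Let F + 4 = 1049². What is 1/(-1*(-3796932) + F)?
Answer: 1/4897329 ≈ 2.0419e-7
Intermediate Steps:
F = 1100397 (F = -4 + 1049² = -4 + 1100401 = 1100397)
1/(-1*(-3796932) + F) = 1/(-1*(-3796932) + 1100397) = 1/(3796932 + 1100397) = 1/4897329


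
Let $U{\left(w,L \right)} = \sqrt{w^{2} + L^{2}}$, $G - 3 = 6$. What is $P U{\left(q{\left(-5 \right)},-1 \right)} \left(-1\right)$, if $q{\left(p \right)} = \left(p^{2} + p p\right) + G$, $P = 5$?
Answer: $- 5 \sqrt{3482} \approx -295.04$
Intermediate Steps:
$G = 9$ ($G = 3 + 6 = 9$)
$q{\left(p \right)} = 9 + 2 p^{2}$ ($q{\left(p \right)} = \left(p^{2} + p p\right) + 9 = \left(p^{2} + p^{2}\right) + 9 = 2 p^{2} + 9 = 9 + 2 p^{2}$)
$U{\left(w,L \right)} = \sqrt{L^{2} + w^{2}}$
$P U{\left(q{\left(-5 \right)},-1 \right)} \left(-1\right) = 5 \sqrt{\left(-1\right)^{2} + \left(9 + 2 \left(-5\right)^{2}\right)^{2}} \left(-1\right) = 5 \sqrt{1 + \left(9 + 2 \cdot 25\right)^{2}} \left(-1\right) = 5 \sqrt{1 + \left(9 + 50\right)^{2}} \left(-1\right) = 5 \sqrt{1 + 59^{2}} \left(-1\right) = 5 \sqrt{1 + 3481} \left(-1\right) = 5 \sqrt{3482} \left(-1\right) = - 5 \sqrt{3482}$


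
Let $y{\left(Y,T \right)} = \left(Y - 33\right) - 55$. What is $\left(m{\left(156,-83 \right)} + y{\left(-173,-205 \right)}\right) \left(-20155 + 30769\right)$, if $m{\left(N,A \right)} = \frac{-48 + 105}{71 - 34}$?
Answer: $- \frac{101894400}{37} \approx -2.7539 \cdot 10^{6}$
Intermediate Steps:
$m{\left(N,A \right)} = \frac{57}{37}$
$y{\left(Y,T \right)} = -88 + Y$ ($y{\left(Y,T \right)} = \left(-33 + Y\right) - 55 = -88 + Y$)
$\left(m{\left(156,-83 \right)} + y{\left(-173,-205 \right)}\right) \left(-20155 + 30769\right) = \left(\frac{57}{37} - 261\right) \left(-20155 + 30769\right) = \left(\frac{57}{37} - 261\right) 10614 = \left(- \frac{9600}{37}\right) 10614 = - \frac{101894400}{37}$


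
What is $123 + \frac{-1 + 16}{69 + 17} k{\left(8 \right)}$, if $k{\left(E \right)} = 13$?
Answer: $\frac{10773}{86} \approx 125.27$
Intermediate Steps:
$123 + \frac{-1 + 16}{69 + 17} k{\left(8 \right)} = 123 + \frac{-1 + 16}{69 + 17} \cdot 13 = 123 + \frac{15}{86} \cdot 13 = 123 + \frac{195}{86} = \frac{10773}{86}$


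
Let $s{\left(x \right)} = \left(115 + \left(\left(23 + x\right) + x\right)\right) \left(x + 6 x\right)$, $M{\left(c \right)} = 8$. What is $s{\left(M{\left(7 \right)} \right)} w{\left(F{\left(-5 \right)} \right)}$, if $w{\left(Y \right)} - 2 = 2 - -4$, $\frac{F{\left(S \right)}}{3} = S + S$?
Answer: $68992$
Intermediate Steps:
$F{\left(S \right)} = 6 S$ ($F{\left(S \right)} = 3 \left(S + S\right) = 3 \cdot 2 S = 6 S$)
$w{\left(Y \right)} = 8$ ($w{\left(Y \right)} = 2 + \left(2 - -4\right) = 2 + \left(2 + 4\right) = 2 + 6 = 8$)
$s{\left(x \right)} = 7 x \left(138 + 2 x\right)$ ($s{\left(x \right)} = \left(115 + \left(23 + 2 x\right)\right) 7 x = \left(138 + 2 x\right) 7 x = 7 x \left(138 + 2 x\right)$)
$s{\left(M{\left(7 \right)} \right)} w{\left(F{\left(-5 \right)} \right)} = 14 \cdot 8 \left(69 + 8\right) 8 = 14 \cdot 8 \cdot 77 \cdot 8 = 8624 \cdot 8 = 68992$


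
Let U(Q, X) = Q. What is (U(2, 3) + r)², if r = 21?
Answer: 529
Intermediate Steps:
(U(2, 3) + r)² = (2 + 21)² = 23² = 529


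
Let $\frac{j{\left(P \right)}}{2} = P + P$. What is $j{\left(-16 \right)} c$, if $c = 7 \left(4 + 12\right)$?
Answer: $-7168$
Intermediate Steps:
$c = 112$ ($c = 7 \cdot 16 = 112$)
$j{\left(P \right)} = 4 P$ ($j{\left(P \right)} = 2 \left(P + P\right) = 2 \cdot 2 P = 4 P$)
$j{\left(-16 \right)} c = 4 \left(-16\right) 112 = \left(-64\right) 112 = -7168$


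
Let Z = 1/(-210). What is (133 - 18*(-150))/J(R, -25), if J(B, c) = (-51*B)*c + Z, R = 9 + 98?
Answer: 594930/28649249 ≈ 0.020766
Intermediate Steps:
Z = -1/210 ≈ -0.0047619
R = 107
J(B, c) = -1/210 - 51*B*c (J(B, c) = (-51*B)*c - 1/210 = -51*B*c - 1/210 = -1/210 - 51*B*c)
(133 - 18*(-150))/J(R, -25) = (133 - 18*(-150))/(-1/210 - 51*107*(-25)) = (133 + 2700)/(-1/210 + 136425) = 2833/(28649249/210) = 2833*(210/28649249) = 594930/28649249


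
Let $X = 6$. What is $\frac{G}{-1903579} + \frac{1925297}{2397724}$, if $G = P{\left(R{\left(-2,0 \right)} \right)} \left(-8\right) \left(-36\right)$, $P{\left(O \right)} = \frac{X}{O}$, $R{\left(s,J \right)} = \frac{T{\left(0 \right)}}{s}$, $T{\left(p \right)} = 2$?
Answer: $\frac{3669098205035}{4564257054196} \approx 0.80388$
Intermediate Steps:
$R{\left(s,J \right)} = \frac{2}{s}$
$P{\left(O \right)} = \frac{6}{O}$
$G = -1728$ ($G = \frac{6}{2 \frac{1}{-2}} \left(-8\right) \left(-36\right) = \frac{6}{2 \left(- \frac{1}{2}\right)} \left(-8\right) \left(-36\right) = \frac{6}{-1} \left(-8\right) \left(-36\right) = 6 \left(-1\right) \left(-8\right) \left(-36\right) = \left(-6\right) \left(-8\right) \left(-36\right) = 48 \left(-36\right) = -1728$)
$\frac{G}{-1903579} + \frac{1925297}{2397724} = - \frac{1728}{-1903579} + \frac{1925297}{2397724} = \left(-1728\right) \left(- \frac{1}{1903579}\right) + 1925297 \cdot \frac{1}{2397724} = \frac{1728}{1903579} + \frac{1925297}{2397724} = \frac{3669098205035}{4564257054196}$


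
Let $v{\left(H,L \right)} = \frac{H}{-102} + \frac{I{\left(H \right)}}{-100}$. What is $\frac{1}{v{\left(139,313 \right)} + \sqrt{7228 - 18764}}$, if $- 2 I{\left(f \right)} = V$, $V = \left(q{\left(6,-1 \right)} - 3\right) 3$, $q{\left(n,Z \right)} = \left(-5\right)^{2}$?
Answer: $- \frac{26861700}{300079101289} - \frac{104040000 i \sqrt{721}}{300079101289} \approx -8.9515 \cdot 10^{-5} - 0.0093096 i$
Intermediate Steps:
$q{\left(n,Z \right)} = 25$
$V = 66$ ($V = \left(25 - 3\right) 3 = 22 \cdot 3 = 66$)
$I{\left(f \right)} = -33$ ($I{\left(f \right)} = \left(- \frac{1}{2}\right) 66 = -33$)
$v{\left(H,L \right)} = \frac{33}{100} - \frac{H}{102}$ ($v{\left(H,L \right)} = \frac{H}{-102} - \frac{33}{-100} = H \left(- \frac{1}{102}\right) - - \frac{33}{100} = - \frac{H}{102} + \frac{33}{100} = \frac{33}{100} - \frac{H}{102}$)
$\frac{1}{v{\left(139,313 \right)} + \sqrt{7228 - 18764}} = \frac{1}{\left(\frac{33}{100} - \frac{139}{102}\right) + \sqrt{7228 - 18764}} = \frac{1}{\left(\frac{33}{100} - \frac{139}{102}\right) + \sqrt{-11536}} = \frac{1}{- \frac{5267}{5100} + 4 i \sqrt{721}}$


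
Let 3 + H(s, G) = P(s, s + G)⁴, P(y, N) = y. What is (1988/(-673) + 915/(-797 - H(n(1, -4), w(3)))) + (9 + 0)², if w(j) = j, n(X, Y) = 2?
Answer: 2795297/36342 ≈ 76.916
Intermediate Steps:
H(s, G) = -3 + s⁴
(1988/(-673) + 915/(-797 - H(n(1, -4), w(3)))) + (9 + 0)² = (1988/(-673) + 915/(-797 - (-3 + 2⁴))) + (9 + 0)² = (1988*(-1/673) + 915/(-797 - (-3 + 16))) + 9² = (-1988/673 + 915/(-797 - 1*13)) + 81 = (-1988/673 + 915/(-797 - 13)) + 81 = (-1988/673 + 915/(-810)) + 81 = (-1988/673 + 915*(-1/810)) + 81 = (-1988/673 - 61/54) + 81 = -148405/36342 + 81 = 2795297/36342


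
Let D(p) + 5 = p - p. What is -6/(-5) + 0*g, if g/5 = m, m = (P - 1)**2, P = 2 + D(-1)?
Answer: 6/5 ≈ 1.2000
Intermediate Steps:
D(p) = -5 (D(p) = -5 + (p - p) = -5 + 0 = -5)
P = -3 (P = 2 - 5 = -3)
m = 16 (m = (-3 - 1)**2 = (-4)**2 = 16)
g = 80 (g = 5*16 = 80)
-6/(-5) + 0*g = -6/(-5) + 0*80 = -6*(-1/5) + 0 = 6/5 + 0 = 6/5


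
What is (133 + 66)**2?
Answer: 39601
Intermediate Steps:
(133 + 66)**2 = 199**2 = 39601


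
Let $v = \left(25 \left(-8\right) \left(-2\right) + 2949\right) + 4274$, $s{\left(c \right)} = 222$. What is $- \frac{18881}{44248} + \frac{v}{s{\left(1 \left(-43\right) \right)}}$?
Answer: $\frac{55518487}{1637176} \approx 33.911$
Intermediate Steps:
$v = 7623$ ($v = \left(\left(-200\right) \left(-2\right) + 2949\right) + 4274 = \left(400 + 2949\right) + 4274 = 3349 + 4274 = 7623$)
$- \frac{18881}{44248} + \frac{v}{s{\left(1 \left(-43\right) \right)}} = - \frac{18881}{44248} + \frac{7623}{222} = \left(-18881\right) \frac{1}{44248} + 7623 \cdot \frac{1}{222} = - \frac{18881}{44248} + \frac{2541}{74} = \frac{55518487}{1637176}$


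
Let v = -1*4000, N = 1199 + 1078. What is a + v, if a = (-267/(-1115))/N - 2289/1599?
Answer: -1804925288018/451069905 ≈ -4001.4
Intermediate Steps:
N = 2277
a = -645668018/451069905 (a = -267/(-1115)/2277 - 2289/1599 = -267*(-1/1115)*(1/2277) - 2289*1/1599 = (267/1115)*(1/2277) - 763/533 = 89/846285 - 763/533 = -645668018/451069905 ≈ -1.4314)
v = -4000
a + v = -645668018/451069905 - 4000 = -1804925288018/451069905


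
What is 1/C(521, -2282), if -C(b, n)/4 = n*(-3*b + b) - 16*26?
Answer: -1/9509712 ≈ -1.0516e-7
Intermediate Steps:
C(b, n) = 1664 + 8*b*n (C(b, n) = -4*(n*(-3*b + b) - 16*26) = -4*(n*(-2*b) - 416) = -4*(-2*b*n - 416) = -4*(-416 - 2*b*n) = 1664 + 8*b*n)
1/C(521, -2282) = 1/(1664 + 8*521*(-2282)) = 1/(1664 - 9511376) = 1/(-9509712) = -1/9509712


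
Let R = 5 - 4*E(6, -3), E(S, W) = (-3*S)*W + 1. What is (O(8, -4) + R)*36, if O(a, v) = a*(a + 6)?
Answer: -3708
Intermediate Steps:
O(a, v) = a*(6 + a)
E(S, W) = 1 - 3*S*W (E(S, W) = -3*S*W + 1 = 1 - 3*S*W)
R = -215 (R = 5 - 4*(1 - 3*6*(-3)) = 5 - 4*(1 + 54) = 5 - 4*55 = 5 - 220 = -215)
(O(8, -4) + R)*36 = (8*(6 + 8) - 215)*36 = (8*14 - 215)*36 = (112 - 215)*36 = -103*36 = -3708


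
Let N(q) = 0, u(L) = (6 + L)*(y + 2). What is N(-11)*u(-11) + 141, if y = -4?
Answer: 141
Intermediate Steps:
u(L) = -12 - 2*L (u(L) = (6 + L)*(-4 + 2) = (6 + L)*(-2) = -12 - 2*L)
N(-11)*u(-11) + 141 = 0*(-12 - 2*(-11)) + 141 = 0*(-12 + 22) + 141 = 0*10 + 141 = 0 + 141 = 141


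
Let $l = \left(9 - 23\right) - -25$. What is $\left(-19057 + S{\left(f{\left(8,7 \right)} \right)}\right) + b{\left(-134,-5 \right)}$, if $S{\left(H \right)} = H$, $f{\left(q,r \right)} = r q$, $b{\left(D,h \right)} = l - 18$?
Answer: $-19008$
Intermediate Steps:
$l = 11$ ($l = \left(9 - 23\right) + 25 = -14 + 25 = 11$)
$b{\left(D,h \right)} = -7$ ($b{\left(D,h \right)} = 11 - 18 = -7$)
$f{\left(q,r \right)} = q r$
$\left(-19057 + S{\left(f{\left(8,7 \right)} \right)}\right) + b{\left(-134,-5 \right)} = \left(-19057 + 8 \cdot 7\right) - 7 = \left(-19057 + 56\right) - 7 = -19001 - 7 = -19008$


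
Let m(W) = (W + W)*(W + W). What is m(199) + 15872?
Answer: 174276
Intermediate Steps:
m(W) = 4*W**2 (m(W) = (2*W)*(2*W) = 4*W**2)
m(199) + 15872 = 4*199**2 + 15872 = 4*39601 + 15872 = 158404 + 15872 = 174276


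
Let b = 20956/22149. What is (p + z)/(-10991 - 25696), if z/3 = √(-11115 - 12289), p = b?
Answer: -20956/812580363 - 2*I*√5851/12229 ≈ -2.5789e-5 - 0.01251*I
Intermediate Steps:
b = 20956/22149 (b = 20956*(1/22149) = 20956/22149 ≈ 0.94614)
p = 20956/22149 ≈ 0.94614
z = 6*I*√5851 (z = 3*√(-11115 - 12289) = 3*√(-23404) = 3*(2*I*√5851) = 6*I*√5851 ≈ 458.95*I)
(p + z)/(-10991 - 25696) = (20956/22149 + 6*I*√5851)/(-10991 - 25696) = (20956/22149 + 6*I*√5851)/(-36687) = (20956/22149 + 6*I*√5851)*(-1/36687) = -20956/812580363 - 2*I*√5851/12229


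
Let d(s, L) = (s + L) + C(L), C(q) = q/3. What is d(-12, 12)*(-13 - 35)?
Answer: -192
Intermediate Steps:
C(q) = q/3 (C(q) = q*(⅓) = q/3)
d(s, L) = s + 4*L/3 (d(s, L) = (s + L) + L/3 = (L + s) + L/3 = s + 4*L/3)
d(-12, 12)*(-13 - 35) = (-12 + (4/3)*12)*(-13 - 35) = (-12 + 16)*(-48) = 4*(-48) = -192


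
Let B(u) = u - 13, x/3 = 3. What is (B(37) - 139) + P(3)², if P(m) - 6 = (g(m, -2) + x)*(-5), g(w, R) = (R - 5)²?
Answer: 80541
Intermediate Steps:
x = 9 (x = 3*3 = 9)
g(w, R) = (-5 + R)²
B(u) = -13 + u
P(m) = -284 (P(m) = 6 + ((-5 - 2)² + 9)*(-5) = 6 + ((-7)² + 9)*(-5) = 6 + (49 + 9)*(-5) = 6 + 58*(-5) = 6 - 290 = -284)
(B(37) - 139) + P(3)² = ((-13 + 37) - 139) + (-284)² = (24 - 139) + 80656 = -115 + 80656 = 80541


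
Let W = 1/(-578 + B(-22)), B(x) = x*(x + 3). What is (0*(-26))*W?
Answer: 0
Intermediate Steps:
B(x) = x*(3 + x)
W = -1/160 (W = 1/(-578 - 22*(3 - 22)) = 1/(-578 - 22*(-19)) = 1/(-578 + 418) = 1/(-160) = -1/160 ≈ -0.0062500)
(0*(-26))*W = (0*(-26))*(-1/160) = 0*(-1/160) = 0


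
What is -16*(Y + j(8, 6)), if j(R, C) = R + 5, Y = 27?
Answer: -640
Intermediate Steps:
j(R, C) = 5 + R
-16*(Y + j(8, 6)) = -16*(27 + (5 + 8)) = -16*(27 + 13) = -16*40 = -640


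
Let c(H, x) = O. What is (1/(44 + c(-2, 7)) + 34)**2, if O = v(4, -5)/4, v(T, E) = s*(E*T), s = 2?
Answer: 1338649/1156 ≈ 1158.0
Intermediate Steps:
v(T, E) = 2*E*T (v(T, E) = 2*(E*T) = 2*E*T)
O = -10 (O = (2*(-5)*4)/4 = -40*1/4 = -10)
c(H, x) = -10
(1/(44 + c(-2, 7)) + 34)**2 = (1/(44 - 10) + 34)**2 = (1/34 + 34)**2 = (1157/34)**2 = 1338649/1156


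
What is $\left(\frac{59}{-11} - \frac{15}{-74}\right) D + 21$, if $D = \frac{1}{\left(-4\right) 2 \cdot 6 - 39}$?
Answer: $\frac{1491379}{70818} \approx 21.059$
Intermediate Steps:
$D = - \frac{1}{87}$ ($D = \frac{1}{\left(-8\right) 6 - 39} = \frac{1}{-48 - 39} = \frac{1}{-87} = - \frac{1}{87} \approx -0.011494$)
$\left(\frac{59}{-11} - \frac{15}{-74}\right) D + 21 = \left(\frac{59}{-11} - \frac{15}{-74}\right) \left(- \frac{1}{87}\right) + 21 = \left(59 \left(- \frac{1}{11}\right) - - \frac{15}{74}\right) \left(- \frac{1}{87}\right) + 21 = \left(- \frac{59}{11} + \frac{15}{74}\right) \left(- \frac{1}{87}\right) + 21 = \left(- \frac{4201}{814}\right) \left(- \frac{1}{87}\right) + 21 = \frac{4201}{70818} + 21 = \frac{1491379}{70818}$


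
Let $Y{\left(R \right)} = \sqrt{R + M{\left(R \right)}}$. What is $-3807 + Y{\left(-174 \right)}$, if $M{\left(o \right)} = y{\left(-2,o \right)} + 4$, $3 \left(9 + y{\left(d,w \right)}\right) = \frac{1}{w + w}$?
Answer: $-3807 + \frac{i \sqrt{5419433}}{174} \approx -3807.0 + 13.379 i$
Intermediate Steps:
$y{\left(d,w \right)} = -9 + \frac{1}{6 w}$ ($y{\left(d,w \right)} = -9 + \frac{1}{3 \left(w + w\right)} = -9 + \frac{1}{3 \cdot 2 w} = -9 + \frac{\frac{1}{2} \frac{1}{w}}{3} = -9 + \frac{1}{6 w}$)
$M{\left(o \right)} = -5 + \frac{1}{6 o}$ ($M{\left(o \right)} = \left(-9 + \frac{1}{6 o}\right) + 4 = -5 + \frac{1}{6 o}$)
$Y{\left(R \right)} = \sqrt{-5 + R + \frac{1}{6 R}}$ ($Y{\left(R \right)} = \sqrt{R - \left(5 - \frac{1}{6 R}\right)} = \sqrt{-5 + R + \frac{1}{6 R}}$)
$-3807 + Y{\left(-174 \right)} = -3807 + \frac{\sqrt{-180 + \frac{6}{-174} + 36 \left(-174\right)}}{6} = -3807 + \frac{\sqrt{-180 + 6 \left(- \frac{1}{174}\right) - 6264}}{6} = -3807 + \frac{\sqrt{-180 - \frac{1}{29} - 6264}}{6} = -3807 + \frac{\sqrt{- \frac{186877}{29}}}{6} = -3807 + \frac{\frac{1}{29} i \sqrt{5419433}}{6} = -3807 + \frac{i \sqrt{5419433}}{174}$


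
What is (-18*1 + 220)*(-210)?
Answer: -42420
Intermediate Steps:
(-18*1 + 220)*(-210) = (-18 + 220)*(-210) = 202*(-210) = -42420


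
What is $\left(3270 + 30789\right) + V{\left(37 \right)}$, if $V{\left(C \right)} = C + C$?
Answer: $34133$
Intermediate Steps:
$V{\left(C \right)} = 2 C$
$\left(3270 + 30789\right) + V{\left(37 \right)} = \left(3270 + 30789\right) + 2 \cdot 37 = 34059 + 74 = 34133$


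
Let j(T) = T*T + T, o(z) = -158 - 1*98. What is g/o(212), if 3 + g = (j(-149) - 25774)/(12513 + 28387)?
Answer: 63211/5235200 ≈ 0.012074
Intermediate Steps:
o(z) = -256 (o(z) = -158 - 98 = -256)
j(T) = T + T² (j(T) = T² + T = T + T²)
g = -63211/20450 (g = -3 + (-149*(1 - 149) - 25774)/(12513 + 28387) = -3 + (-149*(-148) - 25774)/40900 = -3 + (22052 - 25774)*(1/40900) = -3 - 3722*1/40900 = -3 - 1861/20450 = -63211/20450 ≈ -3.0910)
g/o(212) = -63211/20450/(-256) = -63211/20450*(-1/256) = 63211/5235200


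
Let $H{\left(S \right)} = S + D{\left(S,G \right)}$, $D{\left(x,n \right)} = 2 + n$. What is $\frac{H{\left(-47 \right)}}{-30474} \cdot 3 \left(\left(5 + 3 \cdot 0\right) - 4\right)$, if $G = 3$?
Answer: $\frac{7}{1693} \approx 0.0041347$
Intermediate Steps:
$H{\left(S \right)} = 5 + S$ ($H{\left(S \right)} = S + \left(2 + 3\right) = S + 5 = 5 + S$)
$\frac{H{\left(-47 \right)}}{-30474} \cdot 3 \left(\left(5 + 3 \cdot 0\right) - 4\right) = \frac{5 - 47}{-30474} \cdot 3 \left(\left(5 + 3 \cdot 0\right) - 4\right) = \left(-42\right) \left(- \frac{1}{30474}\right) 3 \left(\left(5 + 0\right) - 4\right) = \frac{7 \cdot 3 \left(5 - 4\right)}{5079} = \frac{7 \cdot 3 \cdot 1}{5079} = \frac{7}{5079} \cdot 3 = \frac{7}{1693}$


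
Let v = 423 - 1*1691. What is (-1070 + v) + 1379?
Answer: -959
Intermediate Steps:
v = -1268 (v = 423 - 1691 = -1268)
(-1070 + v) + 1379 = (-1070 - 1268) + 1379 = -2338 + 1379 = -959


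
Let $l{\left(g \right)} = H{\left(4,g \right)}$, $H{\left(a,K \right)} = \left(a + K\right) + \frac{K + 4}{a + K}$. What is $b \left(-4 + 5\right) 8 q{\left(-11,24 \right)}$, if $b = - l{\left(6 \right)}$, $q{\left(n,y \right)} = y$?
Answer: $-2112$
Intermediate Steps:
$H{\left(a,K \right)} = K + a + \frac{4 + K}{K + a}$ ($H{\left(a,K \right)} = \left(K + a\right) + \frac{4 + K}{K + a} = K + a + \frac{4 + K}{K + a}$)
$l{\left(g \right)} = \frac{20 + g^{2} + 9 g}{4 + g}$ ($l{\left(g \right)} = \frac{4 + g + g^{2} + 4^{2} + 2 g 4}{g + 4} = \frac{4 + g + g^{2} + 16 + 8 g}{4 + g} = \frac{20 + g^{2} + 9 g}{4 + g}$)
$b = -11$ ($b = - (5 + 6) = \left(-1\right) 11 = -11$)
$b \left(-4 + 5\right) 8 q{\left(-11,24 \right)} = - 11 \left(-4 + 5\right) 8 \cdot 24 = \left(-11\right) 1 \cdot 8 \cdot 24 = \left(-11\right) 8 \cdot 24 = \left(-88\right) 24 = -2112$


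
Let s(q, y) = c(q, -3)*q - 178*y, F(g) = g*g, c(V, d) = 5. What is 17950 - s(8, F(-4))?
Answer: 20758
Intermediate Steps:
F(g) = g²
s(q, y) = -178*y + 5*q (s(q, y) = 5*q - 178*y = -178*y + 5*q)
17950 - s(8, F(-4)) = 17950 - (-178*(-4)² + 5*8) = 17950 - (-178*16 + 40) = 17950 - (-2848 + 40) = 17950 - 1*(-2808) = 17950 + 2808 = 20758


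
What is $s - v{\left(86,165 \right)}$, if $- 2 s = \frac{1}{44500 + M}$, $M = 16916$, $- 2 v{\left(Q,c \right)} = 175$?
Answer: $\frac{10747799}{122832} \approx 87.5$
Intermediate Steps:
$v{\left(Q,c \right)} = - \frac{175}{2}$ ($v{\left(Q,c \right)} = \left(- \frac{1}{2}\right) 175 = - \frac{175}{2}$)
$s = - \frac{1}{122832}$ ($s = - \frac{1}{2 \left(44500 + 16916\right)} = - \frac{1}{2 \cdot 61416} = \left(- \frac{1}{2}\right) \frac{1}{61416} = - \frac{1}{122832} \approx -8.1412 \cdot 10^{-6}$)
$s - v{\left(86,165 \right)} = - \frac{1}{122832} - - \frac{175}{2} = - \frac{1}{122832} + \frac{175}{2} = \frac{10747799}{122832}$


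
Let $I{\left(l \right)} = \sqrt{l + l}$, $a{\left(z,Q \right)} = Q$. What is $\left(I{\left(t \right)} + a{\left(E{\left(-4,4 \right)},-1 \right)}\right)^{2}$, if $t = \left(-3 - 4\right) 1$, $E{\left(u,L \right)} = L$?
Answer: $\left(1 - i \sqrt{14}\right)^{2} \approx -13.0 - 7.4833 i$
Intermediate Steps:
$t = -7$ ($t = \left(-7\right) 1 = -7$)
$I{\left(l \right)} = \sqrt{2} \sqrt{l}$ ($I{\left(l \right)} = \sqrt{2 l} = \sqrt{2} \sqrt{l}$)
$\left(I{\left(t \right)} + a{\left(E{\left(-4,4 \right)},-1 \right)}\right)^{2} = \left(\sqrt{2} \sqrt{-7} - 1\right)^{2} = \left(\sqrt{2} i \sqrt{7} - 1\right)^{2} = \left(i \sqrt{14} - 1\right)^{2} = \left(-1 + i \sqrt{14}\right)^{2}$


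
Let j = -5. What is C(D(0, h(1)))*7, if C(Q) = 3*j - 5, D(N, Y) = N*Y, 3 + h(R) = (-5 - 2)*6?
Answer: -140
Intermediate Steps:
h(R) = -45 (h(R) = -3 + (-5 - 2)*6 = -3 - 7*6 = -3 - 42 = -45)
C(Q) = -20 (C(Q) = 3*(-5) - 5 = -15 - 5 = -20)
C(D(0, h(1)))*7 = -20*7 = -140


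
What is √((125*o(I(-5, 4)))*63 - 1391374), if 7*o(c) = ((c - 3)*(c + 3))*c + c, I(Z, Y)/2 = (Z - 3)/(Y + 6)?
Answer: I*√1381582 ≈ 1175.4*I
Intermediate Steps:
I(Z, Y) = 2*(-3 + Z)/(6 + Y) (I(Z, Y) = 2*((Z - 3)/(Y + 6)) = 2*((-3 + Z)/(6 + Y)) = 2*(-3 + Z)/(6 + Y))
o(c) = c/7 + c*(-3 + c)*(3 + c)/7 (o(c) = (((c - 3)*(c + 3))*c + c)/7 = (((-3 + c)*(3 + c))*c + c)/7 = (c*(-3 + c)*(3 + c) + c)/7 = (c + c*(-3 + c)*(3 + c))/7 = c/7 + c*(-3 + c)*(3 + c)/7)
√((125*o(I(-5, 4)))*63 - 1391374) = √((125*((2*(-3 - 5)/(6 + 4))*(-8 + (2*(-3 - 5)/(6 + 4))²)/7))*63 - 1391374) = √((125*((2*(-8)/10)*(-8 + (2*(-8)/10)²)/7))*63 - 1391374) = √((125*((2*(⅒)*(-8))*(-8 + (2*(⅒)*(-8))²)/7))*63 - 1391374) = √((125*((⅐)*(-8/5)*(-8 + (-8/5)²)))*63 - 1391374) = √((125*((⅐)*(-8/5)*(-8 + 64/25)))*63 - 1391374) = √((125*((⅐)*(-8/5)*(-136/25)))*63 - 1391374) = √((125*(1088/875))*63 - 1391374) = √((1088/7)*63 - 1391374) = √(9792 - 1391374) = √(-1381582) = I*√1381582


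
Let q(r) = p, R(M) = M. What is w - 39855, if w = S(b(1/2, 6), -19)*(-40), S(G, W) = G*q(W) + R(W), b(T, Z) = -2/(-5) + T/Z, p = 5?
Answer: -117575/3 ≈ -39192.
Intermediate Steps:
q(r) = 5
b(T, Z) = 2/5 + T/Z (b(T, Z) = -2*(-1/5) + T/Z = 2/5 + T/Z)
S(G, W) = W + 5*G (S(G, W) = G*5 + W = 5*G + W = W + 5*G)
w = 1990/3 (w = (-19 + 5*(2/5 + (1/2)/6))*(-40) = (-19 + 5*(2/5 + (1*(1/2))*(1/6)))*(-40) = (-19 + 5*(2/5 + (1/2)*(1/6)))*(-40) = (-19 + 5*(2/5 + 1/12))*(-40) = (-19 + 5*(29/60))*(-40) = (-19 + 29/12)*(-40) = -199/12*(-40) = 1990/3 ≈ 663.33)
w - 39855 = 1990/3 - 39855 = -117575/3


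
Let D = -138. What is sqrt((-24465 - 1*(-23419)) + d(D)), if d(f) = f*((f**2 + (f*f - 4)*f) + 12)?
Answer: sqrt(359966986) ≈ 18973.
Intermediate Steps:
d(f) = f*(12 + f**2 + f*(-4 + f**2)) (d(f) = f*((f**2 + (f**2 - 4)*f) + 12) = f*((f**2 + (-4 + f**2)*f) + 12) = f*((f**2 + f*(-4 + f**2)) + 12) = f*(12 + f**2 + f*(-4 + f**2)))
sqrt((-24465 - 1*(-23419)) + d(D)) = sqrt((-24465 - 1*(-23419)) - 138*(12 + (-138)**2 + (-138)**3 - 4*(-138))) = sqrt((-24465 + 23419) - 138*(12 + 19044 - 2628072 + 552)) = sqrt(-1046 - 138*(-2608464)) = sqrt(-1046 + 359968032) = sqrt(359966986)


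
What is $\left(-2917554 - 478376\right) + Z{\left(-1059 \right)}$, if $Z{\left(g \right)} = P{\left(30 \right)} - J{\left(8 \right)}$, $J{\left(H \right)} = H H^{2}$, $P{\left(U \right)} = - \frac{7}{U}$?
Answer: $- \frac{101893267}{30} \approx -3.3964 \cdot 10^{6}$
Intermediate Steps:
$J{\left(H \right)} = H^{3}$
$Z{\left(g \right)} = - \frac{15367}{30}$ ($Z{\left(g \right)} = - \frac{7}{30} - 8^{3} = \left(-7\right) \frac{1}{30} - 512 = - \frac{7}{30} - 512 = - \frac{15367}{30}$)
$\left(-2917554 - 478376\right) + Z{\left(-1059 \right)} = \left(-2917554 - 478376\right) - \frac{15367}{30} = -3395930 - \frac{15367}{30} = - \frac{101893267}{30}$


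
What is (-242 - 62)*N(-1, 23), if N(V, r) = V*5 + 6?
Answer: -304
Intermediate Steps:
N(V, r) = 6 + 5*V (N(V, r) = 5*V + 6 = 6 + 5*V)
(-242 - 62)*N(-1, 23) = (-242 - 62)*(6 + 5*(-1)) = -304*(6 - 5) = -304*1 = -304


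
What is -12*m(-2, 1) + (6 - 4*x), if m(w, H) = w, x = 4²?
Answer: -34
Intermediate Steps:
x = 16
-12*m(-2, 1) + (6 - 4*x) = -12*(-2) + (6 - 4*16) = 24 + (6 - 64) = 24 - 58 = -34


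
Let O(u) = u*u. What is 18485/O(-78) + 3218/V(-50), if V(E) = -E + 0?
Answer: 10251281/152100 ≈ 67.398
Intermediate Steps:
V(E) = -E
O(u) = u²
18485/O(-78) + 3218/V(-50) = 18485/((-78)²) + 3218/((-1*(-50))) = 18485/6084 + 3218/50 = 18485*(1/6084) + 3218*(1/50) = 18485/6084 + 1609/25 = 10251281/152100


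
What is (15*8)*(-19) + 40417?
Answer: 38137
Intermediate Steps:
(15*8)*(-19) + 40417 = 120*(-19) + 40417 = -2280 + 40417 = 38137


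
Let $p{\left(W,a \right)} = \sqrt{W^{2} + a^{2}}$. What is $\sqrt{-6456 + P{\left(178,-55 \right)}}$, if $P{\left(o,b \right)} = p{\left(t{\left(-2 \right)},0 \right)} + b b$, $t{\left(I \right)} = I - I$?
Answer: $i \sqrt{3431} \approx 58.575 i$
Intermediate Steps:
$t{\left(I \right)} = 0$
$P{\left(o,b \right)} = b^{2}$ ($P{\left(o,b \right)} = \sqrt{0^{2} + 0^{2}} + b b = \sqrt{0 + 0} + b^{2} = \sqrt{0} + b^{2} = 0 + b^{2} = b^{2}$)
$\sqrt{-6456 + P{\left(178,-55 \right)}} = \sqrt{-6456 + \left(-55\right)^{2}} = \sqrt{-6456 + 3025} = \sqrt{-3431} = i \sqrt{3431}$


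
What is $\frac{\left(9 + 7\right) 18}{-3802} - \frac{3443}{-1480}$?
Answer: $\frac{6332023}{2813480} \approx 2.2506$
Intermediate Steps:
$\frac{\left(9 + 7\right) 18}{-3802} - \frac{3443}{-1480} = 16 \cdot 18 \left(- \frac{1}{3802}\right) - - \frac{3443}{1480} = 288 \left(- \frac{1}{3802}\right) + \frac{3443}{1480} = - \frac{144}{1901} + \frac{3443}{1480} = \frac{6332023}{2813480}$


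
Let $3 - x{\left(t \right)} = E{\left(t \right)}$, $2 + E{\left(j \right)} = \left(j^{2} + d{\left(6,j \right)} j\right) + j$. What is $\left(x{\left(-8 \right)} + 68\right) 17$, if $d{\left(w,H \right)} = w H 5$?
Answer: $-32351$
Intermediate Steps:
$d{\left(w,H \right)} = 5 H w$ ($d{\left(w,H \right)} = H w 5 = 5 H w$)
$E{\left(j \right)} = -2 + j + 31 j^{2}$ ($E{\left(j \right)} = -2 + \left(\left(j^{2} + 5 j 6 j\right) + j\right) = -2 + \left(\left(j^{2} + 30 j j\right) + j\right) = -2 + \left(\left(j^{2} + 30 j^{2}\right) + j\right) = -2 + \left(31 j^{2} + j\right) = -2 + \left(j + 31 j^{2}\right) = -2 + j + 31 j^{2}$)
$x{\left(t \right)} = 5 - t - 31 t^{2}$ ($x{\left(t \right)} = 3 - \left(-2 + t + 31 t^{2}\right) = 5 - t - 31 t^{2}$)
$\left(x{\left(-8 \right)} + 68\right) 17 = \left(\left(5 - -8 - 31 \left(-8\right)^{2}\right) + 68\right) 17 = \left(\left(5 + 8 - 1984\right) + 68\right) 17 = \left(-1971 + 68\right) 17 = \left(-1903\right) 17 = -32351$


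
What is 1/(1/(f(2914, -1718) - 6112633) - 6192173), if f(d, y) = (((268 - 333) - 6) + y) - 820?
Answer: -6115242/37866636400867 ≈ -1.6149e-7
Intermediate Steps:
f(d, y) = -891 + y (f(d, y) = ((-65 - 6) + y) - 820 = (-71 + y) - 820 = -891 + y)
1/(1/(f(2914, -1718) - 6112633) - 6192173) = 1/(1/((-891 - 1718) - 6112633) - 6192173) = 1/(1/(-2609 - 6112633) - 6192173) = 1/(1/(-6115242) - 6192173) = 1/(-1/6115242 - 6192173) = 1/(-37866636400867/6115242) = -6115242/37866636400867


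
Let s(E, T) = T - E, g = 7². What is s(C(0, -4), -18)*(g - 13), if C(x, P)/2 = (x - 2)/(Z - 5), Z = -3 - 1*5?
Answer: -8568/13 ≈ -659.08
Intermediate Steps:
Z = -8 (Z = -3 - 5 = -8)
C(x, P) = 4/13 - 2*x/13 (C(x, P) = 2*((x - 2)/(-8 - 5)) = 2*((-2 + x)/(-13)) = 2*((-2 + x)*(-1/13)) = 2*(2/13 - x/13) = 4/13 - 2*x/13)
g = 49
s(C(0, -4), -18)*(g - 13) = (-18 - (4/13 - 2/13*0))*(49 - 13) = (-18 - (4/13 + 0))*36 = (-18 - 1*4/13)*36 = (-18 - 4/13)*36 = -238/13*36 = -8568/13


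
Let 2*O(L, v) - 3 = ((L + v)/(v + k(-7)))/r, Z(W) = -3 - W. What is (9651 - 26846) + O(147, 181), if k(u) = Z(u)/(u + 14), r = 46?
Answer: -24517903/1426 ≈ -17193.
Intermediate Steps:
k(u) = (-3 - u)/(14 + u) (k(u) = (-3 - u)/(u + 14) = (-3 - u)/(14 + u))
O(L, v) = 3/2 + (L + v)/(92*(4/7 + v)) (O(L, v) = 3/2 + (((L + v)/(v + (-3 - 1*(-7))/(14 - 7)))/46)/2 = 3/2 + (((L + v)/(v + (-3 + 7)/7))*(1/46))/2 = 3/2 + (((L + v)/(v + (⅐)*4))*(1/46))/2 = 3/2 + (((L + v)/(v + 4/7))*(1/46))/2 = 3/2 + (((L + v)/(4/7 + v))*(1/46))/2 = 3/2 + ((L + v)/(46*(4/7 + v)))/2 = 3/2 + (L + v)/(92*(4/7 + v)))
(9651 - 26846) + O(147, 181) = (9651 - 26846) + (552 + 7*147 + 973*181)/(92*(4 + 7*181)) = -17195 + (552 + 1029 + 176113)/(92*(4 + 1267)) = -17195 + (1/92)*177694/1271 = -17195 + (1/92)*(1/1271)*177694 = -17195 + 2167/1426 = -24517903/1426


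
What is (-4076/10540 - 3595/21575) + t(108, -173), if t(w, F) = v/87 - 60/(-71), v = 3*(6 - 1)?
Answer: 434636037/936435259 ≈ 0.46414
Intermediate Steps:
v = 15 (v = 3*5 = 15)
t(w, F) = 2095/2059 (t(w, F) = 15/87 - 60/(-71) = 15*(1/87) - 60*(-1/71) = 5/29 + 60/71 = 2095/2059)
(-4076/10540 - 3595/21575) + t(108, -173) = (-4076/10540 - 3595/21575) + 2095/2059 = (-4076*1/10540 - 3595*1/21575) + 2095/2059 = (-1019/2635 - 719/4315) + 2095/2059 = -251662/454801 + 2095/2059 = 434636037/936435259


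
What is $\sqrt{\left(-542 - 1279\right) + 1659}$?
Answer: $9 i \sqrt{2} \approx 12.728 i$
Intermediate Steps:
$\sqrt{\left(-542 - 1279\right) + 1659} = \sqrt{-1821 + 1659} = \sqrt{-162} = 9 i \sqrt{2}$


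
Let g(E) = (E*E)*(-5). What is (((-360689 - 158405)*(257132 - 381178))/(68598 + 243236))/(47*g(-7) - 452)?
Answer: -32195767162/1865858739 ≈ -17.255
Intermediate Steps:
g(E) = -5*E² (g(E) = E²*(-5) = -5*E²)
(((-360689 - 158405)*(257132 - 381178))/(68598 + 243236))/(47*g(-7) - 452) = (((-360689 - 158405)*(257132 - 381178))/(68598 + 243236))/(47*(-5*(-7)²) - 452) = (-519094*(-124046)/311834)/(47*(-5*49) - 452) = (64391534324*(1/311834))/(47*(-245) - 452) = 32195767162/(155917*(-11515 - 452)) = (32195767162/155917)/(-11967) = (32195767162/155917)*(-1/11967) = -32195767162/1865858739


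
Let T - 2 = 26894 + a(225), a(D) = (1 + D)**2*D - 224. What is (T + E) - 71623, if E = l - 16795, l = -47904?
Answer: 11382450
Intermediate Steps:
a(D) = -224 + D*(1 + D)**2 (a(D) = D*(1 + D)**2 - 224 = -224 + D*(1 + D)**2)
E = -64699 (E = -47904 - 16795 = -64699)
T = 11518772 (T = 2 + (26894 + (-224 + 225*(1 + 225)**2)) = 2 + (26894 + (-224 + 225*226**2)) = 2 + (26894 + (-224 + 225*51076)) = 2 + (26894 + (-224 + 11492100)) = 2 + (26894 + 11491876) = 2 + 11518770 = 11518772)
(T + E) - 71623 = (11518772 - 64699) - 71623 = 11454073 - 71623 = 11382450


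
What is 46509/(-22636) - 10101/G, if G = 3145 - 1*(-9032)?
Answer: -264995443/91879524 ≈ -2.8842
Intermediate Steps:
G = 12177 (G = 3145 + 9032 = 12177)
46509/(-22636) - 10101/G = 46509/(-22636) - 10101/12177 = 46509*(-1/22636) - 10101*1/12177 = -46509/22636 - 3367/4059 = -264995443/91879524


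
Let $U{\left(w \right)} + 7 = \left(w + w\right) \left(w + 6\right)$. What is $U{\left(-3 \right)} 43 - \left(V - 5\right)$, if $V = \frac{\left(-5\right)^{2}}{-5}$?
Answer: $-1065$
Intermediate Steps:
$V = -5$ ($V = 25 \left(- \frac{1}{5}\right) = -5$)
$U{\left(w \right)} = -7 + 2 w \left(6 + w\right)$ ($U{\left(w \right)} = -7 + \left(w + w\right) \left(w + 6\right) = -7 + 2 w \left(6 + w\right)$)
$U{\left(-3 \right)} 43 - \left(V - 5\right) = \left(-7 + 2 \left(-3\right)^{2} + 12 \left(-3\right)\right) 43 - \left(-5 - 5\right) = \left(-7 + 2 \cdot 9 - 36\right) 43 - -10 = \left(-7 + 18 - 36\right) 43 + 10 = \left(-25\right) 43 + 10 = -1075 + 10 = -1065$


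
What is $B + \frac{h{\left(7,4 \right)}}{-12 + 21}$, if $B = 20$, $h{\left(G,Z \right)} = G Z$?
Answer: $\frac{208}{9} \approx 23.111$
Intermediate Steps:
$B + \frac{h{\left(7,4 \right)}}{-12 + 21} = 20 + \frac{7 \cdot 4}{-12 + 21} = 20 + \frac{1}{9} \cdot 28 = 20 + \frac{28}{9} = \frac{208}{9}$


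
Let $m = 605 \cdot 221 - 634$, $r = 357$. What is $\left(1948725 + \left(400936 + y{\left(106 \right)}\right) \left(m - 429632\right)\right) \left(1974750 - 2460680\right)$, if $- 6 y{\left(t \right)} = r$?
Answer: $57768518310779595$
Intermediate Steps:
$y{\left(t \right)} = - \frac{119}{2}$ ($y{\left(t \right)} = \left(- \frac{1}{6}\right) 357 = - \frac{119}{2}$)
$m = 133071$ ($m = 133705 - 634 = 133071$)
$\left(1948725 + \left(400936 + y{\left(106 \right)}\right) \left(m - 429632\right)\right) \left(1974750 - 2460680\right) = \left(1948725 + \left(400936 - \frac{119}{2}\right) \left(133071 - 429632\right)\right) \left(1974750 - 2460680\right) = \left(1948725 + \frac{801753}{2} \left(-296561\right)\right) \left(-485930\right) = \left(1948725 - \frac{237768671433}{2}\right) \left(-485930\right) = \left(- \frac{237764773983}{2}\right) \left(-485930\right) = 57768518310779595$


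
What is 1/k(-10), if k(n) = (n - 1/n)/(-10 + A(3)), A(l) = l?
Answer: 70/99 ≈ 0.70707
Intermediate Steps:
k(n) = -n/7 + 1/(7*n) (k(n) = (n - 1/n)/(-10 + 3) = (n - 1/n)/(-7) = (n - 1/n)*(-⅐) = -n/7 + 1/(7*n))
1/k(-10) = 1/((⅐)*(1 - 1*(-10)²)/(-10)) = 1/((⅐)*(-⅒)*(1 - 1*100)) = 1/((⅐)*(-⅒)*(1 - 100)) = 1/((⅐)*(-⅒)*(-99)) = 1/(99/70) = 70/99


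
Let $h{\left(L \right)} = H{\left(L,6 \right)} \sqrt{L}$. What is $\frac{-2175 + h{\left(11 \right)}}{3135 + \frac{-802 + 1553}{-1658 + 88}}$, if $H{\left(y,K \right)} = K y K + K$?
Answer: $- \frac{3414750}{4921199} + \frac{631140 \sqrt{11}}{4921199} \approx -0.26853$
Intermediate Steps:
$H{\left(y,K \right)} = K + y K^{2}$ ($H{\left(y,K \right)} = y K^{2} + K = K + y K^{2}$)
$h{\left(L \right)} = \sqrt{L} \left(6 + 36 L\right)$ ($h{\left(L \right)} = 6 \left(1 + 6 L\right) \sqrt{L} = \left(6 + 36 L\right) \sqrt{L} = \sqrt{L} \left(6 + 36 L\right)$)
$\frac{-2175 + h{\left(11 \right)}}{3135 + \frac{-802 + 1553}{-1658 + 88}} = \frac{-2175 + \sqrt{11} \left(6 + 36 \cdot 11\right)}{3135 + \frac{-802 + 1553}{-1658 + 88}} = \frac{-2175 + \sqrt{11} \left(6 + 396\right)}{3135 + \frac{751}{-1570}} = \frac{-2175 + \sqrt{11} \cdot 402}{3135 + 751 \left(- \frac{1}{1570}\right)} = \frac{-2175 + 402 \sqrt{11}}{3135 - \frac{751}{1570}} = \frac{-2175 + 402 \sqrt{11}}{\frac{4921199}{1570}} = \left(-2175 + 402 \sqrt{11}\right) \frac{1570}{4921199} = - \frac{3414750}{4921199} + \frac{631140 \sqrt{11}}{4921199}$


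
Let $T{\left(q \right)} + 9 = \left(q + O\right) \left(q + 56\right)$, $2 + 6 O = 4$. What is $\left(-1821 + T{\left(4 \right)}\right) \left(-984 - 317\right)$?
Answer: $2042570$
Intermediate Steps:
$O = \frac{1}{3}$ ($O = - \frac{1}{3} + \frac{1}{6} \cdot 4 = - \frac{1}{3} + \frac{2}{3} = \frac{1}{3} \approx 0.33333$)
$T{\left(q \right)} = -9 + \left(56 + q\right) \left(\frac{1}{3} + q\right)$ ($T{\left(q \right)} = -9 + \left(q + \frac{1}{3}\right) \left(q + 56\right) = -9 + \left(\frac{1}{3} + q\right) \left(56 + q\right) = -9 + \left(56 + q\right) \left(\frac{1}{3} + q\right)$)
$\left(-1821 + T{\left(4 \right)}\right) \left(-984 - 317\right) = \left(-1821 + \left(\frac{29}{3} + 4^{2} + \frac{169}{3} \cdot 4\right)\right) \left(-984 - 317\right) = \left(-1821 + \left(\frac{29}{3} + 16 + \frac{676}{3}\right)\right) \left(-1301\right) = \left(-1821 + 251\right) \left(-1301\right) = \left(-1570\right) \left(-1301\right) = 2042570$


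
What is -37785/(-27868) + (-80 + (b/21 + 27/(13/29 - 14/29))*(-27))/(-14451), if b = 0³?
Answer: -40896913/402720468 ≈ -0.10155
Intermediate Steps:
b = 0
-37785/(-27868) + (-80 + (b/21 + 27/(13/29 - 14/29))*(-27))/(-14451) = -37785/(-27868) + (-80 + (0/21 + 27/(13/29 - 14/29))*(-27))/(-14451) = -37785*(-1/27868) + (-80 + (0*(1/21) + 27/(13*(1/29) - 14*1/29))*(-27))*(-1/14451) = 37785/27868 + (-80 + (0 + 27/(13/29 - 14/29))*(-27))*(-1/14451) = 37785/27868 + (-80 + (0 + 27/(-1/29))*(-27))*(-1/14451) = 37785/27868 + (-80 + (0 + 27*(-29))*(-27))*(-1/14451) = 37785/27868 + (-80 + (0 - 783)*(-27))*(-1/14451) = 37785/27868 + (-80 - 783*(-27))*(-1/14451) = 37785/27868 + (-80 + 21141)*(-1/14451) = 37785/27868 + 21061*(-1/14451) = 37785/27868 - 21061/14451 = -40896913/402720468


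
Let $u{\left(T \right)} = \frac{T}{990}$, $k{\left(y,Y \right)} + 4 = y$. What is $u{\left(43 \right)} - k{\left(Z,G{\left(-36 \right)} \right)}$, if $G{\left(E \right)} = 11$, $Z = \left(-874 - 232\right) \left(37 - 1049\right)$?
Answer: $- \frac{1108075277}{990} \approx -1.1193 \cdot 10^{6}$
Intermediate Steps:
$Z = 1119272$ ($Z = \left(-1106\right) \left(-1012\right) = 1119272$)
$k{\left(y,Y \right)} = -4 + y$
$u{\left(T \right)} = \frac{T}{990}$ ($u{\left(T \right)} = T \frac{1}{990} = \frac{T}{990}$)
$u{\left(43 \right)} - k{\left(Z,G{\left(-36 \right)} \right)} = \frac{1}{990} \cdot 43 - \left(-4 + 1119272\right) = \frac{43}{990} - 1119268 = - \frac{1108075277}{990}$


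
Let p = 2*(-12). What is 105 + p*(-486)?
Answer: 11769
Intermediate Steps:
p = -24
105 + p*(-486) = 105 - 24*(-486) = 105 + 11664 = 11769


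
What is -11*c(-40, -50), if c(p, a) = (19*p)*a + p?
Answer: -417560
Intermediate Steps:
c(p, a) = p + 19*a*p (c(p, a) = 19*a*p + p = p + 19*a*p)
-11*c(-40, -50) = -(-440)*(1 + 19*(-50)) = -(-440)*(1 - 950) = -(-440)*(-949) = -11*37960 = -417560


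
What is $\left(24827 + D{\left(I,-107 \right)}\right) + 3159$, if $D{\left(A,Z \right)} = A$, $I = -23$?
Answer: $27963$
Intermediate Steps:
$\left(24827 + D{\left(I,-107 \right)}\right) + 3159 = \left(24827 - 23\right) + 3159 = 24804 + 3159 = 27963$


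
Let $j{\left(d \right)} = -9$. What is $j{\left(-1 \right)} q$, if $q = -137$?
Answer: $1233$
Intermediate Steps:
$j{\left(-1 \right)} q = \left(-9\right) \left(-137\right) = 1233$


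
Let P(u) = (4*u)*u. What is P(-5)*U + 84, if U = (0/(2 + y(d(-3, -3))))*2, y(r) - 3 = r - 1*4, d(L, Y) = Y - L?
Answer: 84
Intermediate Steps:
P(u) = 4*u**2
y(r) = -1 + r (y(r) = 3 + (r - 1*4) = 3 + (r - 4) = 3 + (-4 + r) = -1 + r)
U = 0 (U = (0/(2 + (-1 + (-3 - 1*(-3)))))*2 = (0/(2 + (-1 + (-3 + 3))))*2 = (0/(2 + (-1 + 0)))*2 = (0/(2 - 1))*2 = (0/1)*2 = (1*0)*2 = 0*2 = 0)
P(-5)*U + 84 = (4*(-5)**2)*0 + 84 = (4*25)*0 + 84 = 100*0 + 84 = 0 + 84 = 84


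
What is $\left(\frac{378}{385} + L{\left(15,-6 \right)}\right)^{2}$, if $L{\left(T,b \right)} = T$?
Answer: $\frac{772641}{3025} \approx 255.42$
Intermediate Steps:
$\left(\frac{378}{385} + L{\left(15,-6 \right)}\right)^{2} = \left(\frac{378}{385} + 15\right)^{2} = \left(378 \cdot \frac{1}{385} + 15\right)^{2} = \left(\frac{54}{55} + 15\right)^{2} = \left(\frac{879}{55}\right)^{2} = \frac{772641}{3025}$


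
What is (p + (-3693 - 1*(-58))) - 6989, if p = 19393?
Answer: 8769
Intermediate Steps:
(p + (-3693 - 1*(-58))) - 6989 = (19393 + (-3693 - 1*(-58))) - 6989 = (19393 + (-3693 + 58)) - 6989 = (19393 - 3635) - 6989 = 15758 - 6989 = 8769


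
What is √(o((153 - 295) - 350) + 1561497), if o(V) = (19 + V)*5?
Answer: 2*√389783 ≈ 1248.7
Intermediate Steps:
o(V) = 95 + 5*V
√(o((153 - 295) - 350) + 1561497) = √((95 + 5*((153 - 295) - 350)) + 1561497) = √((95 + 5*(-142 - 350)) + 1561497) = √((95 + 5*(-492)) + 1561497) = √((95 - 2460) + 1561497) = √(-2365 + 1561497) = √1559132 = 2*√389783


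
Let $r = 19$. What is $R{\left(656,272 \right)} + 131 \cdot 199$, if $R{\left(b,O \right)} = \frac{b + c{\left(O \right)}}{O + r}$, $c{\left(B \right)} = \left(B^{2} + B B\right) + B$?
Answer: $\frac{2578325}{97} \approx 26581.0$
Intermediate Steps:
$c{\left(B \right)} = B + 2 B^{2}$ ($c{\left(B \right)} = \left(B^{2} + B^{2}\right) + B = 2 B^{2} + B = B + 2 B^{2}$)
$R{\left(b,O \right)} = \frac{b + O \left(1 + 2 O\right)}{19 + O}$ ($R{\left(b,O \right)} = \frac{b + O \left(1 + 2 O\right)}{O + 19} = \frac{b + O \left(1 + 2 O\right)}{19 + O}$)
$R{\left(656,272 \right)} + 131 \cdot 199 = \frac{656 + 272 \left(1 + 2 \cdot 272\right)}{19 + 272} + 131 \cdot 199 = \frac{656 + 272 \left(1 + 544\right)}{291} + 26069 = \frac{656 + 272 \cdot 545}{291} + 26069 = \frac{656 + 148240}{291} + 26069 = \frac{1}{291} \cdot 148896 + 26069 = \frac{49632}{97} + 26069 = \frac{2578325}{97}$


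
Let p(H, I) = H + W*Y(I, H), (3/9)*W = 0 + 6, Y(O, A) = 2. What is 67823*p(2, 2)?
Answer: 2577274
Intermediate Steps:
W = 18 (W = 3*(0 + 6) = 3*6 = 18)
p(H, I) = 36 + H (p(H, I) = H + 18*2 = H + 36 = 36 + H)
67823*p(2, 2) = 67823*(36 + 2) = 67823*38 = 2577274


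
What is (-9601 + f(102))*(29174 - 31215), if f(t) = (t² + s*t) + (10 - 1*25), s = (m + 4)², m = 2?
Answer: -9102860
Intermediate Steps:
s = 36 (s = (2 + 4)² = 6² = 36)
f(t) = -15 + t² + 36*t (f(t) = (t² + 36*t) + (10 - 1*25) = (t² + 36*t) + (10 - 25) = (t² + 36*t) - 15 = -15 + t² + 36*t)
(-9601 + f(102))*(29174 - 31215) = (-9601 + (-15 + 102² + 36*102))*(29174 - 31215) = (-9601 + (-15 + 10404 + 3672))*(-2041) = (-9601 + 14061)*(-2041) = 4460*(-2041) = -9102860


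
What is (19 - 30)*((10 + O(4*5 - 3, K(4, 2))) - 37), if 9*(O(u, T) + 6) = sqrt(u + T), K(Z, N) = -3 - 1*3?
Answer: 363 - 11*sqrt(11)/9 ≈ 358.95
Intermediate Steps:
K(Z, N) = -6 (K(Z, N) = -3 - 3 = -6)
O(u, T) = -6 + sqrt(T + u)/9 (O(u, T) = -6 + sqrt(u + T)/9 = -6 + sqrt(T + u)/9)
(19 - 30)*((10 + O(4*5 - 3, K(4, 2))) - 37) = (19 - 30)*((10 + (-6 + sqrt(-6 + (4*5 - 3))/9)) - 37) = -11*((10 + (-6 + sqrt(-6 + (20 - 3))/9)) - 37) = -11*((10 + (-6 + sqrt(-6 + 17)/9)) - 37) = -11*((10 + (-6 + sqrt(11)/9)) - 37) = -11*((4 + sqrt(11)/9) - 37) = -11*(-33 + sqrt(11)/9) = 363 - 11*sqrt(11)/9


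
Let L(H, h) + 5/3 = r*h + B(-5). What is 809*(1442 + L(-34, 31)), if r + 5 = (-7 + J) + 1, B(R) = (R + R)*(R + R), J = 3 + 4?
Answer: 3437441/3 ≈ 1.1458e+6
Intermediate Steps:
J = 7
B(R) = 4*R**2 (B(R) = (2*R)*(2*R) = 4*R**2)
r = -4 (r = -5 + ((-7 + 7) + 1) = -5 + (0 + 1) = -5 + 1 = -4)
L(H, h) = 295/3 - 4*h (L(H, h) = -5/3 + (-4*h + 4*(-5)**2) = -5/3 + (-4*h + 4*25) = -5/3 + (-4*h + 100) = -5/3 + (100 - 4*h) = 295/3 - 4*h)
809*(1442 + L(-34, 31)) = 809*(1442 + (295/3 - 4*31)) = 809*(1442 + (295/3 - 124)) = 809*(1442 - 77/3) = 809*(4249/3) = 3437441/3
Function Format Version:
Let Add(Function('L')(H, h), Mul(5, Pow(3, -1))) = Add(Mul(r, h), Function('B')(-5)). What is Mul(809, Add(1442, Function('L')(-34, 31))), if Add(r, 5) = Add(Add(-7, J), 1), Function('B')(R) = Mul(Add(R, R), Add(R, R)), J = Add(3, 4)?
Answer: Rational(3437441, 3) ≈ 1.1458e+6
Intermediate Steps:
J = 7
Function('B')(R) = Mul(4, Pow(R, 2)) (Function('B')(R) = Mul(Mul(2, R), Mul(2, R)) = Mul(4, Pow(R, 2)))
r = -4 (r = Add(-5, Add(Add(-7, 7), 1)) = Add(-5, Add(0, 1)) = Add(-5, 1) = -4)
Function('L')(H, h) = Add(Rational(295, 3), Mul(-4, h)) (Function('L')(H, h) = Add(Rational(-5, 3), Add(Mul(-4, h), Mul(4, Pow(-5, 2)))) = Add(Rational(-5, 3), Add(Mul(-4, h), Mul(4, 25))) = Add(Rational(-5, 3), Add(Mul(-4, h), 100)) = Add(Rational(-5, 3), Add(100, Mul(-4, h))) = Add(Rational(295, 3), Mul(-4, h)))
Mul(809, Add(1442, Function('L')(-34, 31))) = Mul(809, Add(1442, Add(Rational(295, 3), Mul(-4, 31)))) = Mul(809, Add(1442, Add(Rational(295, 3), -124))) = Mul(809, Add(1442, Rational(-77, 3))) = Mul(809, Rational(4249, 3)) = Rational(3437441, 3)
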